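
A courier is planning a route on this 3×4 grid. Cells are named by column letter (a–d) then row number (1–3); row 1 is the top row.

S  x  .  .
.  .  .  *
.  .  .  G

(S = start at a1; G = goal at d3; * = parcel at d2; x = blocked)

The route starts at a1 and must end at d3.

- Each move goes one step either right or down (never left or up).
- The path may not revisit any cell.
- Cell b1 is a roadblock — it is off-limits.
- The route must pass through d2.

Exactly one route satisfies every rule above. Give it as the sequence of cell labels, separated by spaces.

a1 a2 b2 c2 d2 d3

Moves only go right or down, so the column and row indices never decrease.
Route from a1: down to a2, 3× right (reaching d2), down to d3 — 5 moves in all.
Check: all required cells visited.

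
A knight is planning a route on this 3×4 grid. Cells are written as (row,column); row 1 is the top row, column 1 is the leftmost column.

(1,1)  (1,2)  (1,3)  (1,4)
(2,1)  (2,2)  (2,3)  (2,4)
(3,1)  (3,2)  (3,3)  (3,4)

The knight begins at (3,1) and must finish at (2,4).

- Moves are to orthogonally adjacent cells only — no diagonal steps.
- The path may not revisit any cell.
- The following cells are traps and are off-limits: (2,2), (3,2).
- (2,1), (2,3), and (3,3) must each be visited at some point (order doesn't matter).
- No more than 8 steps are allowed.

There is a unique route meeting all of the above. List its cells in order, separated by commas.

The budget equals the shortest possible length, so every move has to be on a shortest route through the required cells.
Route from (3,1): up 2 to (1,1), right 2 to (1,3), down 2 to (3,3), right 1 to (3,4), up 1 to (2,4) — 8 moves in all.
Check: all required cells visited; 8 ≤ 8 moves.

(3,1), (2,1), (1,1), (1,2), (1,3), (2,3), (3,3), (3,4), (2,4)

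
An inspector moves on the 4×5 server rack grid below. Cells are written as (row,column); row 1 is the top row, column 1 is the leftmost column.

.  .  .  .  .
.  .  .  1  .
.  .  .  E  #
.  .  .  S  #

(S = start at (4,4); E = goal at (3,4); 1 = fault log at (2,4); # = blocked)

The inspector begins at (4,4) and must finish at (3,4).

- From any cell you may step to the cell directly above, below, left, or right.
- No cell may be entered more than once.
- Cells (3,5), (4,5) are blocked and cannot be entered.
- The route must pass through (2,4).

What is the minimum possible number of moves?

5

Any route passes through (2,4) somewhere between (4,4) and (3,4). Summing Manhattan distances along the two legs ((4,4) → (2,4) → (3,4)) gives a lower bound of 2 + 1 = 3 moves.
The shortest route satisfying every rule uses 5 moves: (4,4) → (4,3) → (3,3) → (2,3) → (2,4) → (3,4).
The no-revisit rule (legs can't share cells) pushes the minimum above the 3-move bound; an exhaustive check rules out every length from 3 to 4, leaving 5 as the minimum.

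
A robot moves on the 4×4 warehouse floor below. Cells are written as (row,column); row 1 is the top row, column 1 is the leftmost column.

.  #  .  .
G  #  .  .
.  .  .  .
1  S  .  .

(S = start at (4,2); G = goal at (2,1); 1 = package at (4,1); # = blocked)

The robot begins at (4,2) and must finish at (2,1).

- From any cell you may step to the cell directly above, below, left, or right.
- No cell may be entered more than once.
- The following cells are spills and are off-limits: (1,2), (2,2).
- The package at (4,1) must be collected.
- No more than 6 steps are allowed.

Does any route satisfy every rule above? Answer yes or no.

One route that works: (4,2) → (4,1) → (3,1) → (2,1).

yes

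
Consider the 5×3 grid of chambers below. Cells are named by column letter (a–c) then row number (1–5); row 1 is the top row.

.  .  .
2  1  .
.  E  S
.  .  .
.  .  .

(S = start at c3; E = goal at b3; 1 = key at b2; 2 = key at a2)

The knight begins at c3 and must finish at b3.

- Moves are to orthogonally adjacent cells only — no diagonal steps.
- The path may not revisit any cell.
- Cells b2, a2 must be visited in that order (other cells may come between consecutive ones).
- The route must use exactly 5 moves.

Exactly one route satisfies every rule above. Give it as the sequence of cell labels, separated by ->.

c3 -> c2 -> b2 -> a2 -> a3 -> b3

The waypoints must appear in the order b2, a2, with no cell reused.
Route from c3: up to c2, 2× left (reaching a2), down to a3, right to b3 — 5 moves in all.
Check: order respected (1 at step 2, 2 at step 3); 5 moves as required.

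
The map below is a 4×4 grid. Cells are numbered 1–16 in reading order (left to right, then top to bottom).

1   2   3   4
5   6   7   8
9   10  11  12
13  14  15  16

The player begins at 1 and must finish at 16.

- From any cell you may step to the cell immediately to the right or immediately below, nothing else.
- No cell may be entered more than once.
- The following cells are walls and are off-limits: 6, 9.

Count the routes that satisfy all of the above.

4

A right/down-only route from 1 to 16 makes exactly 3 down-moves and 3 right-moves in some order.
With no other constraints that would be C(6,3) = 20 routes.
Subtract routes through each blocked cell (inclusion–exclusion for overlaps): − through 6: 12 − through 9: 4 → 4.
That gives 4 routes.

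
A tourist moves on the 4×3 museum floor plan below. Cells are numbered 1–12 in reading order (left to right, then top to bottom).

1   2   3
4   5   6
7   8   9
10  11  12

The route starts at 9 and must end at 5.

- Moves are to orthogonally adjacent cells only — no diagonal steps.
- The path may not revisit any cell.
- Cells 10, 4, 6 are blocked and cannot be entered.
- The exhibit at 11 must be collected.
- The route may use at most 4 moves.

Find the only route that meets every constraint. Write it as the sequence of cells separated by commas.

The 4-move cap with required stops at 11 leaves no slack for detours.
Route from 9: down 1 to 12, left 1 to 11, up 2 to 5 — 4 moves in all.
Check: all required cells visited; 4 ≤ 4 moves.

9, 12, 11, 8, 5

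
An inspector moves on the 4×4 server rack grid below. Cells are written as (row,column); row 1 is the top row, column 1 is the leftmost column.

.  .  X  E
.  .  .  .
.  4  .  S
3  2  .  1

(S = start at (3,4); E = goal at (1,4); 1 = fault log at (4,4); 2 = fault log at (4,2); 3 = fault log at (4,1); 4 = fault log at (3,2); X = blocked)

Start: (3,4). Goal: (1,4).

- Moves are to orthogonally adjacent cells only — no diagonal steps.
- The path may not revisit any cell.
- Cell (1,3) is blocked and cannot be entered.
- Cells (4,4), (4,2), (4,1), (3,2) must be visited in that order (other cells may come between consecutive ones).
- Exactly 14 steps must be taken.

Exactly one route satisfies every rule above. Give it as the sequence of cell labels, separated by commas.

The waypoints must appear in the order (4,4), (4,2), (4,1), (3,2), with no cell reused.
Route from (3,4): down to (4,4), 3× left (reaching (4,1)), 3× up (reaching (1,1)), right to (1,2), 2× down (reaching (3,2)), right to (3,3), up to (2,3), right to (2,4), up to (1,4) — 14 moves in all.
Check: order respected (1 at step 1, 2 at step 3, 3 at step 4, 4 at step 10); 14 moves as required.

(3,4), (4,4), (4,3), (4,2), (4,1), (3,1), (2,1), (1,1), (1,2), (2,2), (3,2), (3,3), (2,3), (2,4), (1,4)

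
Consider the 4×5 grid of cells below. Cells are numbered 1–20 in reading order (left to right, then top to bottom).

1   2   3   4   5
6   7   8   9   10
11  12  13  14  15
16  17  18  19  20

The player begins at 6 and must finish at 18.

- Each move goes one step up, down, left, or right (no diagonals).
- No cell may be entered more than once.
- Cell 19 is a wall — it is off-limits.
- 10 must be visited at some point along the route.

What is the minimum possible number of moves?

8

Any route passes through 10 somewhere between 6 and 18. Summing Manhattan distances along the two legs (6 → 10 → 18) gives a lower bound of 4 + 4 = 8 moves.
A route of 8 moves achieves this: 6 → 7 → 8 → 9 → 10 → 15 → 14 → 13 → 18.
Since 8 matches the lower bound, it is optimal.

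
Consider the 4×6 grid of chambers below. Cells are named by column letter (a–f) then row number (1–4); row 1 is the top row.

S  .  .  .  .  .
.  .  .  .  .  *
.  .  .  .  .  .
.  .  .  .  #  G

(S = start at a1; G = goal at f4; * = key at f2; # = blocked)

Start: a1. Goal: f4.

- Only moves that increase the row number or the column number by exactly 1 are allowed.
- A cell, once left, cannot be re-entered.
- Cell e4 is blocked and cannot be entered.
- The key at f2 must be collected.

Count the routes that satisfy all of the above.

A right/down-only route from a1 to f4 makes exactly 3 down-moves and 5 right-moves in some order.
With no other constraints that would be C(8,3) = 56 routes.
Split at f2 and multiply the segment counts (each segment already excludes blocked cells): a1→f2: 6; f2→f4: 1; product = 6.
That gives 6 routes.

6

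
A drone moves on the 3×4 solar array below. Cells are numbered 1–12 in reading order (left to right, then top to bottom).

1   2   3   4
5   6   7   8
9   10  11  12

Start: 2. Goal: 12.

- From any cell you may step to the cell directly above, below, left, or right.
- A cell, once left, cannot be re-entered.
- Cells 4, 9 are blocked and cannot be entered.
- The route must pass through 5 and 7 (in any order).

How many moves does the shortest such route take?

6

Any route passes through 5 and 7 in some order between 2 and 12. Summing Manhattan distances along each leg and taking the cheapest ordering (2 → 5 → 7 → 12) gives a lower bound of 2 + 2 + 2 = 6 moves.
A route of 6 moves achieves this: 2 → 1 → 5 → 6 → 7 → 11 → 12.
Since 6 matches the lower bound, it is optimal.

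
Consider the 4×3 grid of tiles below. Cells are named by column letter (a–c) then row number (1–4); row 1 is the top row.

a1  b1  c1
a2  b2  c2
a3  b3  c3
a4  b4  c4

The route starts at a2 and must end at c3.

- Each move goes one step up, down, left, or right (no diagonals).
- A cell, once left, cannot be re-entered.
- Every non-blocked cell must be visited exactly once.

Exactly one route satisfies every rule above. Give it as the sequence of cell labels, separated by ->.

a2 -> a1 -> b1 -> c1 -> c2 -> b2 -> b3 -> a3 -> a4 -> b4 -> c4 -> c3

Need to visit all 12 open cells exactly once, starting at a2 and ending at c3.
Route from a2: up to a1, 2× right (reaching c1), down to c2, left to b2, down to b3, left to a3, down to a4, 2× right (reaching c4), up to c3 — 11 moves in all.
Check: all 12 open cells covered.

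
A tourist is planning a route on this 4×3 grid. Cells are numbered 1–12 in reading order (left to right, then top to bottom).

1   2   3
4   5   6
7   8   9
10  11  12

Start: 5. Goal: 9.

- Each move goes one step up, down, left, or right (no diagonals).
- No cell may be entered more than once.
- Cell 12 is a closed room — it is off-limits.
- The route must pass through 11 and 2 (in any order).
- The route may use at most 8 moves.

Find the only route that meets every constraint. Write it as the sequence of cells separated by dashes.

5 - 2 - 1 - 4 - 7 - 10 - 11 - 8 - 9

Any route must reach 11 and 2 and still end at 9 within 8 moves, so the order of the required stops is forced.
Route from 5: up to 2, left to 1, 3× down (reaching 10), right to 11, up to 8, right to 9 — 8 moves in all.
Check: all required cells visited; 8 ≤ 8 moves.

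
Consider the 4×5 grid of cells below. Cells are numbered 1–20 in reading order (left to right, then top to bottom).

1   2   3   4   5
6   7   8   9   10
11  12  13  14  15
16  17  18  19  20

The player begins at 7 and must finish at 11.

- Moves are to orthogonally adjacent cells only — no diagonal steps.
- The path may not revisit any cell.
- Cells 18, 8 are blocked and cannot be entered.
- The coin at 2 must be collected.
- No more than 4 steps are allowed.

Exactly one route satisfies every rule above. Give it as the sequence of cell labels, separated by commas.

The budget equals the shortest possible length, so every move has to be on a shortest route through the required cells.
Route from 7: up to 2, left to 1, 2× down (reaching 11) — 4 moves in all.
Check: all required cells visited; 4 ≤ 4 moves.

7, 2, 1, 6, 11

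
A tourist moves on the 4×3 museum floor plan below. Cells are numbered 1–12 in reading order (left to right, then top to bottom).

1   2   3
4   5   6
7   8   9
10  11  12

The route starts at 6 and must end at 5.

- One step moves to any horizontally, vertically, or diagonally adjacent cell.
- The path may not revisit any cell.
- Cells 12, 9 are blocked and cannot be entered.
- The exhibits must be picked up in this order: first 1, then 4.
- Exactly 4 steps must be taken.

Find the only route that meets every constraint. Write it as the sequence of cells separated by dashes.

6 - 2 - 1 - 4 - 5

The waypoints must appear in the order 1, 4, with no cell reused.
Route from 6: up-left 1 to 2, left 1 to 1, down 1 to 4, right 1 to 5 — 4 moves in all.
Check: order respected (1 at step 2, 4 at step 3); 4 moves as required.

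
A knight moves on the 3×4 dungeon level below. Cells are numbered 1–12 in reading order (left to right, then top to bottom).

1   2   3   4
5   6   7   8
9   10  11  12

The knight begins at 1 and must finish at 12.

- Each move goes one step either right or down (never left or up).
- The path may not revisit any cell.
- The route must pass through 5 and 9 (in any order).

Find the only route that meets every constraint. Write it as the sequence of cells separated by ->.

1 -> 5 -> 9 -> 10 -> 11 -> 12

Moves only go right or down, so the column and row indices never decrease.
Route from 1: 2× down (reaching 9), 3× right (reaching 12) — 5 moves in all.
Check: all required cells visited.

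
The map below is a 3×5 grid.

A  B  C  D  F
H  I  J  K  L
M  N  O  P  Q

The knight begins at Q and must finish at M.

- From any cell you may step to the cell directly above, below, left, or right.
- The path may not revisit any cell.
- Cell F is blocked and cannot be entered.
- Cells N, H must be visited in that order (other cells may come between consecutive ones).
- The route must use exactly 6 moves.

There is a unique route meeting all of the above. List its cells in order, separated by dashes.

The waypoints must appear in the order N, H, with no cell reused.
Route from Q: 3× left (reaching N), up to I, left to H, down to M — 6 moves in all.
Check: order respected (N at step 3, H at step 5); 6 moves as required.

Q - P - O - N - I - H - M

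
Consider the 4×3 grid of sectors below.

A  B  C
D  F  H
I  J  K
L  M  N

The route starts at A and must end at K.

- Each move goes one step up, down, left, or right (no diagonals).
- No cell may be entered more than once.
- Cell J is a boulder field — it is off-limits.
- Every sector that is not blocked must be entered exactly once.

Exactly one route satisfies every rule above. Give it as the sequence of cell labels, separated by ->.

A -> B -> C -> H -> F -> D -> I -> L -> M -> N -> K

Need to visit all 11 open cells exactly once, starting at A and ending at K.
Cell N has only two open neighbours (K and M), so the path must pass straight through it: one of those is the cell it's entered from and the other is where it exits.
Route from A: right 2 to C, down 1 to H, left 2 to D, down 2 to L, right 2 to N, up 1 to K — 10 moves in all.
Check: all 11 open cells covered.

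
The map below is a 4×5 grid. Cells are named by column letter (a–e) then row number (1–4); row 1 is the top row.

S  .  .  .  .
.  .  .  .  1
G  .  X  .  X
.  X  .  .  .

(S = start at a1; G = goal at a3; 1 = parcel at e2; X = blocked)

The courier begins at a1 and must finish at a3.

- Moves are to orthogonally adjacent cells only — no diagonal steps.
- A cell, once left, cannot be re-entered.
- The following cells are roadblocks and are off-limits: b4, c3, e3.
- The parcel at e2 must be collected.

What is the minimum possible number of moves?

Any route passes through e2 somewhere between a1 and a3. Summing Manhattan distances along the two legs (a1 → e2 → a3) gives a lower bound of 5 + 5 = 10 moves.
A route of 10 moves achieves this: a1 → b1 → c1 → d1 → e1 → e2 → d2 → c2 → b2 → b3 → a3.
Since 10 matches the lower bound, it is optimal.

10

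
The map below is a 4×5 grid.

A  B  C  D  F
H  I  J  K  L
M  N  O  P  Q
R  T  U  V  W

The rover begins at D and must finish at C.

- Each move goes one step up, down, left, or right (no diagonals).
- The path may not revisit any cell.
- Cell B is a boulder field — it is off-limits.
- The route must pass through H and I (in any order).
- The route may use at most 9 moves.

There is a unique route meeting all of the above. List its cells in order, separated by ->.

Any route must reach H and I and still end at C within 9 moves, so the order of the required stops is forced.
Route from D: 2× down (reaching P), 3× left (reaching M), up to H, 2× right (reaching J), up to C — 9 moves in all.
Check: all required cells visited; 9 ≤ 9 moves.

D -> K -> P -> O -> N -> M -> H -> I -> J -> C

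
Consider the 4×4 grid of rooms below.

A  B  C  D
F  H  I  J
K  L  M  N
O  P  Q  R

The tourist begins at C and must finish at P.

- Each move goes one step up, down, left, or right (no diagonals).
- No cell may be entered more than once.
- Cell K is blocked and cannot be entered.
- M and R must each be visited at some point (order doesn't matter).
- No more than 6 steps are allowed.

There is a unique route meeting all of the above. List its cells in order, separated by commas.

The 6-move cap with required stops at M, R leaves no slack for detours.
Route from C: 2× down (reaching M), right to N, down to R, 2× left (reaching P) — 6 moves in all.
Check: all required cells visited; 6 ≤ 6 moves.

C, I, M, N, R, Q, P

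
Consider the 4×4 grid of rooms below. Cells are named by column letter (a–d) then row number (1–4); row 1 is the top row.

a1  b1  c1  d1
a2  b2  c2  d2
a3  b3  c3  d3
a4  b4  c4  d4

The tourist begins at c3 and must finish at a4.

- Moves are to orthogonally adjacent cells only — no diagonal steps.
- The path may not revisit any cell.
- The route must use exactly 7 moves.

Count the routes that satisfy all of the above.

13

Need simple routes of exactly 7 moves from c3 to a4 (Manhattan distance 3, so 2 moves are spent on a detour and 2 undoing it).
Branch systematically from the start, pruning whenever the remaining move budget drops below the Manhattan distance to a4 or differs from it in parity. Grouping the completions by first move — via c2: 7; via c4: 1; via b3: 1; via d3: 4 — and summing: 7 + 1 + 1 + 4 = 13.
That gives 13 routes.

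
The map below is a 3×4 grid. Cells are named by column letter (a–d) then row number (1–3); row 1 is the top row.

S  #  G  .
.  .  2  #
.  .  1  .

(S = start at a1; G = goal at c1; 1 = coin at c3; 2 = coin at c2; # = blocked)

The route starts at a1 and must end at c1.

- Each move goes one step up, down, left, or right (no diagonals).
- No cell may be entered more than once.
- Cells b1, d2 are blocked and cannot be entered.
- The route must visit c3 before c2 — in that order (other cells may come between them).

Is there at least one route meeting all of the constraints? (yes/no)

yes

One route that works: a1 → a2 → a3 → b3 → c3 → c2 → c1.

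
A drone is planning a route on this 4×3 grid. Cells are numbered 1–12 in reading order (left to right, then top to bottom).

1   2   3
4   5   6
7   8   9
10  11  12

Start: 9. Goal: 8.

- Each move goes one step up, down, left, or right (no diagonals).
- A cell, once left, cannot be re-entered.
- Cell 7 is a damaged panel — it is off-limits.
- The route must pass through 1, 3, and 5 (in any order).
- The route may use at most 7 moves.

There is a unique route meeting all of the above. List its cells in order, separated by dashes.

The 7-move cap with required stops at 1, 3, 5 leaves no slack for detours.
Route from 9: up 2 to 3, left 2 to 1, down 1 to 4, right 1 to 5, down 1 to 8 — 7 moves in all.
Check: all required cells visited; 7 ≤ 7 moves.

9 - 6 - 3 - 2 - 1 - 4 - 5 - 8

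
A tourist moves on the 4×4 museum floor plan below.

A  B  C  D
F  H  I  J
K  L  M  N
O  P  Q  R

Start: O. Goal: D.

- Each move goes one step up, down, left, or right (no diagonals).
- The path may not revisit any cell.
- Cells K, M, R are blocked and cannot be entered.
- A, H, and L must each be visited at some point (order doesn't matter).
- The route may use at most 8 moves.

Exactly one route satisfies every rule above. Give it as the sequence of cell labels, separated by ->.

Any route must reach A, H, and L and still end at D within 8 moves, so the order of the required stops is forced.
Route from O: right 1 to P, up 2 to H, left 1 to F, up 1 to A, right 3 to D — 8 moves in all.
Check: all required cells visited; 8 ≤ 8 moves.

O -> P -> L -> H -> F -> A -> B -> C -> D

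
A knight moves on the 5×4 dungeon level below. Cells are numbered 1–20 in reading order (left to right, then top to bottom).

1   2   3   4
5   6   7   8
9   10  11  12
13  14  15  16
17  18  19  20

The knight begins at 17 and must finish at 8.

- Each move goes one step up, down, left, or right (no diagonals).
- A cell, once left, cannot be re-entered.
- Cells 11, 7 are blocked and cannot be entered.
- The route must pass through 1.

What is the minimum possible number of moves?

Any route passes through 1 somewhere between 17 and 8. Summing Manhattan distances along the two legs (17 → 1 → 8) gives a lower bound of 4 + 4 = 8 moves.
A route of 8 moves achieves this: 17 → 13 → 9 → 5 → 1 → 2 → 3 → 4 → 8.
Since 8 matches the lower bound, it is optimal.

8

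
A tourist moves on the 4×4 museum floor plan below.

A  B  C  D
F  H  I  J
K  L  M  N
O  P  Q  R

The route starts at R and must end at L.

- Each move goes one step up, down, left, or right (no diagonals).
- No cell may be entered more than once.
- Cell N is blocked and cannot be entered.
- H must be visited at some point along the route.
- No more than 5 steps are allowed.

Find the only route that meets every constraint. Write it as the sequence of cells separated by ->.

R -> Q -> M -> I -> H -> L

The budget equals the shortest possible length, so every move has to be on a shortest route through the required cells.
Route from R: left 1 to Q, up 2 to I, left 1 to H, down 1 to L — 5 moves in all.
Check: all required cells visited; 5 ≤ 5 moves.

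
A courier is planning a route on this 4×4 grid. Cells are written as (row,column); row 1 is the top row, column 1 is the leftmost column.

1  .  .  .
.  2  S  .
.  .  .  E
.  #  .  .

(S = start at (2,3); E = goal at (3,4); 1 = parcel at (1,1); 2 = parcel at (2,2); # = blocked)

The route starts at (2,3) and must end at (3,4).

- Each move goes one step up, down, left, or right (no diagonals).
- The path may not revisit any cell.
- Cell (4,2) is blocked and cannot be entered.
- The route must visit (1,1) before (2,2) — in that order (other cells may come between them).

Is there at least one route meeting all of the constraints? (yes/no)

yes

One route that works: (2,3) → (1,3) → (1,2) → (1,1) → (2,1) → (2,2) → (3,2) → (3,3) → (3,4).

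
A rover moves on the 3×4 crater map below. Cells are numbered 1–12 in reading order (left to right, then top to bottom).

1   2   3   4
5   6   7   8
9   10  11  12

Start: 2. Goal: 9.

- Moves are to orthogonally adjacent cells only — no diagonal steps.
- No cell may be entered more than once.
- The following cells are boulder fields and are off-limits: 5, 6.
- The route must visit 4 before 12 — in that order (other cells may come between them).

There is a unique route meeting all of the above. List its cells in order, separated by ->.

The waypoints must appear in the order 4, 12, with no cell reused.
Route from 2: 2× right (reaching 4), 2× down (reaching 12), 3× left (reaching 9) — 7 moves in all.
Check: order respected (4 at step 2, 12 at step 4).

2 -> 3 -> 4 -> 8 -> 12 -> 11 -> 10 -> 9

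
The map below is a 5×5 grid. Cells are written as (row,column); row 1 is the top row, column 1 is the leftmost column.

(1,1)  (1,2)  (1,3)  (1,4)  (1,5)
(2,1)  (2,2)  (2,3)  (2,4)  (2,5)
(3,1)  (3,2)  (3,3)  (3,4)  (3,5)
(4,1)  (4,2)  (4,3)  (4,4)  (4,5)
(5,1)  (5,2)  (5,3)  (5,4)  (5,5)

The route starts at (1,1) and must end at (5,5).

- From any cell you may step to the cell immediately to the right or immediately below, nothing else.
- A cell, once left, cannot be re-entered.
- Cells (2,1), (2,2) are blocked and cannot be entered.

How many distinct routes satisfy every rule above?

15

A right/down-only route from (1,1) to (5,5) makes exactly 4 down-moves and 4 right-moves in some order.
With no other constraints that would be C(8,4) = 70 routes.
Subtract routes through each blocked cell (inclusion–exclusion for overlaps): − through (2,1): 35 − through (2,2): 40 + through (2,1)&(2,2): 20 → 15.
That gives 15 routes.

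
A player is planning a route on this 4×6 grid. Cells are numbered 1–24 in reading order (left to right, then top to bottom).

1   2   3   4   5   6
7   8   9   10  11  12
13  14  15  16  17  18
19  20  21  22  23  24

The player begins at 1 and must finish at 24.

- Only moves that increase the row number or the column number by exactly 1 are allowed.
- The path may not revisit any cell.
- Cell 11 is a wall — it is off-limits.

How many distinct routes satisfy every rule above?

A right/down-only route from 1 to 24 makes exactly 3 down-moves and 5 right-moves in some order.
With no other constraints that would be C(8,3) = 56 routes.
Subtract routes through each blocked cell (inclusion–exclusion for overlaps): − through 11: 15 → 41.
That gives 41 routes.

41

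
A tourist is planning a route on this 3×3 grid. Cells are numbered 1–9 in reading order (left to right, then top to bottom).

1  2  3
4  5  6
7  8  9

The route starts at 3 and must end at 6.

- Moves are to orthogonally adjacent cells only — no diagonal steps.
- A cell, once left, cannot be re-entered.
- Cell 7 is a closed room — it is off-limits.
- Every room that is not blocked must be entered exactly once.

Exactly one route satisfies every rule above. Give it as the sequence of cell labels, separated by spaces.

3 2 1 4 5 8 9 6

Need to visit all 8 open cells exactly once, starting at 3 and ending at 6.
Cell 1 has only two open neighbours (4 and 2), so the path must pass straight through it: one of those is the cell it's entered from and the other is where it exits.
Route from 3: 2× left (reaching 1), down to 4, right to 5, down to 8, right to 9, up to 6 — 7 moves in all.
Check: all 8 open cells covered.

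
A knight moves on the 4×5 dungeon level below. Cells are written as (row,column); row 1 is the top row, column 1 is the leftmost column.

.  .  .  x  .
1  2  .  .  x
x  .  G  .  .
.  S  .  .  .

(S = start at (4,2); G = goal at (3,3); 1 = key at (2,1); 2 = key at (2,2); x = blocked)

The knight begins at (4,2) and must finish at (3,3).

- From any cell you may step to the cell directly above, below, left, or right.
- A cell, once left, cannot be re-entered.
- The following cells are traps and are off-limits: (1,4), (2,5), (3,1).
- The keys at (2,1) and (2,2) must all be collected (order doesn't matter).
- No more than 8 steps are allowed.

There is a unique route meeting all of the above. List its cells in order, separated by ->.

The budget equals the shortest possible length, so every move has to be on a shortest route through the required cells.
Route from (4,2): up 2 to (2,2), left 1 to (2,1), up 1 to (1,1), right 2 to (1,3), down 2 to (3,3) — 8 moves in all.
Check: all required cells visited; 8 ≤ 8 moves.

(4,2) -> (3,2) -> (2,2) -> (2,1) -> (1,1) -> (1,2) -> (1,3) -> (2,3) -> (3,3)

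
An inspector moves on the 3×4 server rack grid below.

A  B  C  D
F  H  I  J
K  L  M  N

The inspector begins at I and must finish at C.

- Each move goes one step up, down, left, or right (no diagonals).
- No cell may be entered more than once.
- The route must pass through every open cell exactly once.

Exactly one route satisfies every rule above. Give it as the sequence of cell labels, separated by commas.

Need to visit all 12 open cells exactly once, starting at I and ending at C.
Cell D has only two open neighbours (J and C), so the path must pass straight through it: one of those is the cell it's entered from and the other is where it exits.
Route from I: left to H, up to B, left to A, 2× down (reaching K), 3× right (reaching N), 2× up (reaching D), left to C — 11 moves in all.
Check: all 12 open cells covered.

I, H, B, A, F, K, L, M, N, J, D, C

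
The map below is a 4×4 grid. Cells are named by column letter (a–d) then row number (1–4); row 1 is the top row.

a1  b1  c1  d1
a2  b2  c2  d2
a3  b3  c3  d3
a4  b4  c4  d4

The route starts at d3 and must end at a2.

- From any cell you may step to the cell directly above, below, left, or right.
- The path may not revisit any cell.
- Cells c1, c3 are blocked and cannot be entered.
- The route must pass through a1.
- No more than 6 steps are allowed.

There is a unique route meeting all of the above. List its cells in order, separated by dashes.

d3 - d2 - c2 - b2 - b1 - a1 - a2

The budget equals the shortest possible length, so every move has to be on a shortest route through the required cells.
Route from d3: up to d2, 2× left (reaching b2), up to b1, left to a1, down to a2 — 6 moves in all.
Check: all required cells visited; 6 ≤ 6 moves.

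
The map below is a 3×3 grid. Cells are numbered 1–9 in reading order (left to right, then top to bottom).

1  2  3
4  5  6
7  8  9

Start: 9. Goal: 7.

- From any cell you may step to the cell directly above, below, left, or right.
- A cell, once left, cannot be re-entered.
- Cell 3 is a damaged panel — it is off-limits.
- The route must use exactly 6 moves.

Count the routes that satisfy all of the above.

2

Need simple routes of exactly 6 moves from 9 to 7 (Manhattan distance 2, so 2 moves are spent on a detour and 2 undoing it).
Enumerating: 9 6 5 2 1 4 7 | 9 8 5 2 1 4 7.
That gives 2 routes.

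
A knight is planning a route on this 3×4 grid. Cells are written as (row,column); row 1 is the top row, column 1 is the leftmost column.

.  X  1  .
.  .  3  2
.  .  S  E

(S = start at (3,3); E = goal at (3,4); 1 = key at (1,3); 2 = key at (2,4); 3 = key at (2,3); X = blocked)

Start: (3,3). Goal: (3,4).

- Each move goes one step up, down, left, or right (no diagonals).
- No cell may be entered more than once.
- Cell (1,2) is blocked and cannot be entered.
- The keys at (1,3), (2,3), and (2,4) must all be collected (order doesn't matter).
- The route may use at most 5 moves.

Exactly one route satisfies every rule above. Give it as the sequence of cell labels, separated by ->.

The budget equals the shortest possible length, so every move has to be on a shortest route through the required cells.
Route from (3,3): up 2 to (1,3), right 1 to (1,4), down 2 to (3,4) — 5 moves in all.
Check: all required cells visited; 5 ≤ 5 moves.

(3,3) -> (2,3) -> (1,3) -> (1,4) -> (2,4) -> (3,4)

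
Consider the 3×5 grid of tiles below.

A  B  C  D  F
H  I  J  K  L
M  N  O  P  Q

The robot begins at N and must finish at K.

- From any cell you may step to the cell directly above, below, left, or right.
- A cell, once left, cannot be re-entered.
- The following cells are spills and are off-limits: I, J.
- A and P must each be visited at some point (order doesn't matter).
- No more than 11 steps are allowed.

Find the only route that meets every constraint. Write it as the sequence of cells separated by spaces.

N M H A B C D F L Q P K

Any route must reach A and P and still end at K within 11 moves, so the order of the required stops is forced.
Route from N: left 1 to M, up 2 to A, right 4 to F, down 2 to Q, left 1 to P, up 1 to K — 11 moves in all.
Check: all required cells visited; 11 ≤ 11 moves.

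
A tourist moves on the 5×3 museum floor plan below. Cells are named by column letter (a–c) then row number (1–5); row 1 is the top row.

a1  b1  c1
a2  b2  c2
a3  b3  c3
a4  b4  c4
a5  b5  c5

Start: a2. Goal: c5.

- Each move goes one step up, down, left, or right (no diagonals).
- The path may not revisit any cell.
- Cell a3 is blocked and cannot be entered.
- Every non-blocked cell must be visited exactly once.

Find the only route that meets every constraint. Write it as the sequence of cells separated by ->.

Need to visit all 14 open cells exactly once, starting at a2 and ending at c5.
Cell c1 has only two open neighbours (c2 and b1), so the path must pass straight through it: one of those is the cell it's entered from and the other is where it exits.
Route from a2: up 1 to a1, right 2 to c1, down 1 to c2, left 1 to b2, down 1 to b3, right 1 to c3, down 1 to c4, left 2 to a4, down 1 to a5, right 2 to c5 — 13 moves in all.
Check: all 14 open cells covered.

a2 -> a1 -> b1 -> c1 -> c2 -> b2 -> b3 -> c3 -> c4 -> b4 -> a4 -> a5 -> b5 -> c5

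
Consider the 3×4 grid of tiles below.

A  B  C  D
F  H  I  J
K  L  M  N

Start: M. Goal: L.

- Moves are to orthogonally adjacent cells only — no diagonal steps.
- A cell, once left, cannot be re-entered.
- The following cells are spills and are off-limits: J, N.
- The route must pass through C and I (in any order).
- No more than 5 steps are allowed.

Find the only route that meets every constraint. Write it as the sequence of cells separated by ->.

The 5-move cap with required stops at C, I leaves no slack for detours.
Route from M: 2× up (reaching C), left to B, 2× down (reaching L) — 5 moves in all.
Check: all required cells visited; 5 ≤ 5 moves.

M -> I -> C -> B -> H -> L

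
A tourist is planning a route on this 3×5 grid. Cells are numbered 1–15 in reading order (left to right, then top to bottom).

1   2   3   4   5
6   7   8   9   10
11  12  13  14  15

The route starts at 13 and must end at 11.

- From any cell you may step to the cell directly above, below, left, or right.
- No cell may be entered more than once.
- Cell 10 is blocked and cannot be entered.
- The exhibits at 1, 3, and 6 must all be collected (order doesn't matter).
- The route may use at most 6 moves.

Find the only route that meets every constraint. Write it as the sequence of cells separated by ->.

13 -> 8 -> 3 -> 2 -> 1 -> 6 -> 11

Any route must reach 1, 3, and 6 and still end at 11 within 6 moves, so the order of the required stops is forced.
Route from 13: up 2 to 3, left 2 to 1, down 2 to 11 — 6 moves in all.
Check: all required cells visited; 6 ≤ 6 moves.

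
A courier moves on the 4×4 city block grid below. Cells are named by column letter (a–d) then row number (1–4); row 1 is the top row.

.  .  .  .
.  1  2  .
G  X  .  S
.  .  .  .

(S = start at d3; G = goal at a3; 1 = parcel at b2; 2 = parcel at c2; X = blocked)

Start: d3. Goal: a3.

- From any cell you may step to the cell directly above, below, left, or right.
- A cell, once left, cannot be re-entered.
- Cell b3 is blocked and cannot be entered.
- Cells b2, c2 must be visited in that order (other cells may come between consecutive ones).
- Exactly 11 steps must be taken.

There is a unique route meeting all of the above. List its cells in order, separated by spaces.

d3 d2 d1 c1 b1 b2 c2 c3 c4 b4 a4 a3

The waypoints must appear in the order b2, c2, with no cell reused.
Route from d3: 2× up (reaching d1), 2× left (reaching b1), down to b2, right to c2, 2× down (reaching c4), 2× left (reaching a4), up to a3 — 11 moves in all.
Check: order respected (1 at step 5, 2 at step 6); 11 moves as required.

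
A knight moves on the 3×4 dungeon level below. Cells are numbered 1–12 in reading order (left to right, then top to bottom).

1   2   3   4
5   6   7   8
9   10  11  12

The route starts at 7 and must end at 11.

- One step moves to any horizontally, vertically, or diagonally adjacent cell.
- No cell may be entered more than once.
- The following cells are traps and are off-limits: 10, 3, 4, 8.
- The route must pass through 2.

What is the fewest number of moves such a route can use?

Any route passes through 2 somewhere between 7 and 11. Summing Chebyshev distances along the two legs (7 → 2 → 11) gives a lower bound of 1 + 2 = 3 moves.
A route of 3 moves achieves this: 7 → 2 → 6 → 11.
Since 3 matches the lower bound, it is optimal.

3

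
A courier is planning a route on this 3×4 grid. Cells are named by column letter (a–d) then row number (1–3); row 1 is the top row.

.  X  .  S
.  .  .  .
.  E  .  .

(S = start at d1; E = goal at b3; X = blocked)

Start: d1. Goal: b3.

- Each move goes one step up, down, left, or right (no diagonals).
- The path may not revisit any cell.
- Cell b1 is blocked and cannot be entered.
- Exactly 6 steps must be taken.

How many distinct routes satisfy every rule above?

Need simple routes of exactly 6 moves from d1 to b3 (Manhattan distance 4, so 1 moves are spent on a detour and 1 undoing it).
Enumerating: d1 d2 d3 c3 c2 b2 b3 | d1 d2 c2 b2 a2 a3 b3 | d1 c1 c2 b2 a2 a3 b3 | d1 c1 c2 d2 d3 c3 b3.
That gives 4 routes.

4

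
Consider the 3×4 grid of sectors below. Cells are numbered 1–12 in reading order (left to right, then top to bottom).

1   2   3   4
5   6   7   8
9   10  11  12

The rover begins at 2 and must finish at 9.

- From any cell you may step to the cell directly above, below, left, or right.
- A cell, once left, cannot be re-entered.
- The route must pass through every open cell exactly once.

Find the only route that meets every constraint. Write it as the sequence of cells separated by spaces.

2 1 5 6 7 3 4 8 12 11 10 9

Need to visit all 12 open cells exactly once, starting at 2 and ending at 9.
Route from 2: left to 1, down to 5, 2× right (reaching 7), up to 3, right to 4, 2× down (reaching 12), 3× left (reaching 9) — 11 moves in all.
Check: all 12 open cells covered.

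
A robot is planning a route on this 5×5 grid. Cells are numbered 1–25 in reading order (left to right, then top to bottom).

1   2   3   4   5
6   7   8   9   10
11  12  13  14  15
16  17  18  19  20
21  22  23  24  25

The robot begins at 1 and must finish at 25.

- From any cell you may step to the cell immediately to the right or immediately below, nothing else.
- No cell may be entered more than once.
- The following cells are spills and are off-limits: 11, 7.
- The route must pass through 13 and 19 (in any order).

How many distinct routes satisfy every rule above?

A right/down-only route from 1 to 25 makes exactly 4 down-moves and 4 right-moves in some order.
With no other constraints that would be C(8,4) = 70 routes.
A monotone route can only reach the required cells in the order 13, 19, so split there and multiply the segment counts (each segment already excludes blocked cells): 1→13: 1; 13→19: 2; 19→25: 2; product = 4.
That gives 4 routes.

4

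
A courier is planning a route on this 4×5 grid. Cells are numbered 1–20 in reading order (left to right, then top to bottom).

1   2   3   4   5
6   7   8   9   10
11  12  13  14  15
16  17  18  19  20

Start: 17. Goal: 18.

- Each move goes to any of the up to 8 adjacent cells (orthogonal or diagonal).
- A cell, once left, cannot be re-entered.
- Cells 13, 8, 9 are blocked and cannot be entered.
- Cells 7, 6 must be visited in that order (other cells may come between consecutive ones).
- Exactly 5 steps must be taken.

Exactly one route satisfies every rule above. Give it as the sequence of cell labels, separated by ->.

17 -> 11 -> 7 -> 6 -> 12 -> 18

The waypoints must appear in the order 7, 6, with no cell reused.
Route from 17: up-left 1 to 11, up-right 1 to 7, left 1 to 6, down-right 2 to 18 — 5 moves in all.
Check: order respected (7 at step 2, 6 at step 3); 5 moves as required.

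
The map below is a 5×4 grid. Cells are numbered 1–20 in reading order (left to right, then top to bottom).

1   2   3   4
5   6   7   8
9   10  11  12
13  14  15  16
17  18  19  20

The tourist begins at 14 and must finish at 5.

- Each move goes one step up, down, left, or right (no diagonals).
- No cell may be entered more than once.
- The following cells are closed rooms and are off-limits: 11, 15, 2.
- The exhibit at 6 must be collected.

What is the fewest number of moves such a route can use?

Any route passes through 6 somewhere between 14 and 5. Summing Manhattan distances along the two legs (14 → 6 → 5) gives a lower bound of 2 + 1 = 3 moves.
A route of 3 moves achieves this: 14 → 10 → 6 → 5.
Since 3 matches the lower bound, it is optimal.

3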